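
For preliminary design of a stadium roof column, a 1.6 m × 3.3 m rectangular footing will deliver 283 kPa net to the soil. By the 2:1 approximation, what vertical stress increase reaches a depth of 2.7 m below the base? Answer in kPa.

Δσ_z ≈ 57.9 kPa

By the 2:1 method the load spreads at 1 horizontal : 2 vertical, so at depth z the loaded area has grown by z in each plan dimension:
Δσ = qBL/((B+z)(L+z)) = 283×1.6×3.3/((1.6+2.7)(3.3+2.7)) = 57.916 kPa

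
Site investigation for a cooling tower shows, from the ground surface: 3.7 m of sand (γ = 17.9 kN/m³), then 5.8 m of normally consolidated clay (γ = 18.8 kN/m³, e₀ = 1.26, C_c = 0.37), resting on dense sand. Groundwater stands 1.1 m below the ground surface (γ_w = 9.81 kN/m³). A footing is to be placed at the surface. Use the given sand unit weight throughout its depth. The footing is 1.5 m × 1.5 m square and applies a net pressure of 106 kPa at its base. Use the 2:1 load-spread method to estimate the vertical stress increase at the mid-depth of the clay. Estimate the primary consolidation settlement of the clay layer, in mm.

S_c ≈ 21.9 mm

Mid-depth of clay below the ground surface: z = 3.7 + 5.8/2 = 6.6 m.
Total vertical stress at mid-clay: σ_v = 17.9×3.7 + 18.8×2.9 = 120.75 kPa.
Pore pressure: u = 9.81×(6.6 − 1.1) = 53.955 kPa.
Initial effective stress: σ'_0 = σ_v − u = 120.75 − 53.955 = 66.795 kPa.
Stress increase at mid-clay by the 2:1 spreading method:
Δσ = qBL/((B+z)(L+z)) = 106×1.5×1.5/((1.5+6.6)(1.5+6.6)) = 3.6351 kPa
Final effective stress: σ'_f = σ'_0 + Δσ = 66.795 + 3.6351 = 70.43 kPa.
Normally consolidated clay, so the full stress increment lies on the virgin compression line:
S_c = C_c·H/(1+e₀)·log₁₀(σ'_f/σ'_0) = 0.37×5.8/(1+1.26)×log₁₀(70.43/66.795)
    = 0.94956 × 0.023014 = 0.02185 m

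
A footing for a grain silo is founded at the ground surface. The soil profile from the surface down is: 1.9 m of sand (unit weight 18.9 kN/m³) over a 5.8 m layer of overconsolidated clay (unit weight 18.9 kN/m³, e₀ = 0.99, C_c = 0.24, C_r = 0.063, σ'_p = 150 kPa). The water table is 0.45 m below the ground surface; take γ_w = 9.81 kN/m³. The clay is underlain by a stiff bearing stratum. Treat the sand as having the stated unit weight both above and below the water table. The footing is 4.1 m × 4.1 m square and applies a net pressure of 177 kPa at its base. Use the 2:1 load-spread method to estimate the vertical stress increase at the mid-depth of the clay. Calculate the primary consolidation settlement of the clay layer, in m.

S_c ≈ 0.0461 m

Mid-depth of clay below the ground surface: z = 1.9 + 5.8/2 = 4.8 m.
Total vertical stress at mid-clay: σ_v = 18.9×1.9 + 18.9×2.9 = 90.72 kPa.
Pore pressure: u = 9.81×(4.8 − 0.45) = 42.673 kPa.
Initial effective stress: σ'_0 = σ_v − u = 90.72 − 42.673 = 48.047 kPa.
Stress increase at mid-clay by the 2:1 spreading method:
Δσ = qBL/((B+z)(L+z)) = 177×4.1×4.1/((4.1+4.8)(4.1+4.8)) = 37.563 kPa
Final effective stress: σ'_f = 48.047 + 37.563 = 85.61 kPa.
σ'_f = 85.61 ≤ σ'_p = 150 kPa, so the clay remains overconsolidated and only the recompression index applies:
S_c = C_r·H/(1+e₀)·log₁₀(σ'_f/σ'_0) = 0.063×5.8/1.99×log₁₀(85.61/48.047)
    = 0.18362 × 0.25086 = 0.04606 m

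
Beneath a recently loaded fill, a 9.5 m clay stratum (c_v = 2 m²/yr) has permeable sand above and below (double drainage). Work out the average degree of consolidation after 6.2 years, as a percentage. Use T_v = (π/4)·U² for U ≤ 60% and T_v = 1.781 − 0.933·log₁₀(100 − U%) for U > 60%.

Drainage path length: H_d = H/2 = 4.75 m (double drainage).
T_v = c_v·t/H_d² = 2×6.2/4.75² = 0.54958.
T_v = 0.54958 corresponds to the U > 60% branch:
U = 1 − 10^((1.781 − T_v)/0.933)/100 = 0.7911

U ≈ 79.1 %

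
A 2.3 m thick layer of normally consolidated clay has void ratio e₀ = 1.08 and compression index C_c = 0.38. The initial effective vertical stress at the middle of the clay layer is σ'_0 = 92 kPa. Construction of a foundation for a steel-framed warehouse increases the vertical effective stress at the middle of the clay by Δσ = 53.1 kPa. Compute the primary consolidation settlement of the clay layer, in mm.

S_c ≈ 83.1 mm

Final effective stress: σ'_f = σ'_0 + Δσ = 92 + 53.1 = 145.1 kPa.
Normally consolidated clay, so the full stress increment lies on the virgin compression line:
S_c = C_c·H/(1+e₀)·log₁₀(σ'_f/σ'_0) = 0.38×2.3/(1+1.08)×log₁₀(145.1/92)
    = 0.42019 × 0.19788 = 0.08315 m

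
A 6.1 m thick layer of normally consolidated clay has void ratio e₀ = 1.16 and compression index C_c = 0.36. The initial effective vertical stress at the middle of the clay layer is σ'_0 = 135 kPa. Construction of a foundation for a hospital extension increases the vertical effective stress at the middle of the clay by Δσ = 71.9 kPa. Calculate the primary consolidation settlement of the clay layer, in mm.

S_c ≈ 189 mm

Final effective stress: σ'_f = σ'_0 + Δσ = 135 + 71.9 = 206.9 kPa.
Normally consolidated clay, so the full stress increment lies on the virgin compression line:
S_c = C_c·H/(1+e₀)·log₁₀(σ'_f/σ'_0) = 0.36×6.1/(1+1.16)×log₁₀(206.9/135)
    = 1.0167 × 0.18543 = 0.1885 m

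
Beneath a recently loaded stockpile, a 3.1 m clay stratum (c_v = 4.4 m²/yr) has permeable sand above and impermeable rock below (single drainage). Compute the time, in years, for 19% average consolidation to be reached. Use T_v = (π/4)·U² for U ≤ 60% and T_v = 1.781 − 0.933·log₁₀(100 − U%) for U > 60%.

Drainage path length: H_d = H = 3.1 m (single drainage).
U ≤ 60%: T_v = (π/4)·U² = (π/4)×0.19² = 0.028353.
t = T_v·H_d²/c_v = 0.028353×3.1²/4.4 = 0.06193 years.

t ≈ 0.0619 years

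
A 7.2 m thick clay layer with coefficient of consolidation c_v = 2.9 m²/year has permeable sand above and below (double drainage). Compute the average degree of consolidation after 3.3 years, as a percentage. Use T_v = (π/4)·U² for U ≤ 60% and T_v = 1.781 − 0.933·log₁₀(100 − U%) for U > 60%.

U ≈ 86.9 %

Drainage path length: H_d = H/2 = 3.6 m (double drainage).
T_v = c_v·t/H_d² = 2.9×3.3/3.6² = 0.73843.
T_v = 0.73843 corresponds to the U > 60% branch:
U = 1 − 10^((1.781 − T_v)/0.933)/100 = 0.8689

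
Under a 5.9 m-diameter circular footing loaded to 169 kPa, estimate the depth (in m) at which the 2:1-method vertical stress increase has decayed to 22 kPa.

2:1 spreading — at depth z the loaded area has grown by z in each plan dimension:
qD²/(D+z)² = Δσ_z ⇒ z = D(√(q/Δσ_z) − 1) = 5.9×(√(169/22) − 1) = 10.45 m

z ≈ 10.5 m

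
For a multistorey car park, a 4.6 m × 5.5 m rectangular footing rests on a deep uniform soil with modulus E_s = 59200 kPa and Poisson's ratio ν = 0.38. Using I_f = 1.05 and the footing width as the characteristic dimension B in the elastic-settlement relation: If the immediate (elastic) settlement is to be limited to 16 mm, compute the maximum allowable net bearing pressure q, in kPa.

S_e = q·B·(1−ν²)/E_s · I_f  ⇒  q = S_e·E_s / (B·(1−ν²)·I_f).
q = 0.016 × 59200 / (4.6 × 0.8556 × 1.05) = 229.2 kPa

q ≈ 229 kPa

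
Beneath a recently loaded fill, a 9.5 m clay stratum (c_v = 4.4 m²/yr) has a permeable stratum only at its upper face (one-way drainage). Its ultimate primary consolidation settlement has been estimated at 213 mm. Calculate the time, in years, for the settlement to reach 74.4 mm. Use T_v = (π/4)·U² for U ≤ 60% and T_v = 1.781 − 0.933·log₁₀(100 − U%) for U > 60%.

Drainage path length: H_d = H = 9.5 m (single drainage).
U = S(t)/S_ult = 74.4/213 = 0.3493.
U ≤ 60%: T_v = (π/4)·U² = (π/4)×0.3493² = 0.095824.
t = T_v·H_d²/c_v = 0.095824×9.5²/4.4 = 1.965 years.

t ≈ 1.97 years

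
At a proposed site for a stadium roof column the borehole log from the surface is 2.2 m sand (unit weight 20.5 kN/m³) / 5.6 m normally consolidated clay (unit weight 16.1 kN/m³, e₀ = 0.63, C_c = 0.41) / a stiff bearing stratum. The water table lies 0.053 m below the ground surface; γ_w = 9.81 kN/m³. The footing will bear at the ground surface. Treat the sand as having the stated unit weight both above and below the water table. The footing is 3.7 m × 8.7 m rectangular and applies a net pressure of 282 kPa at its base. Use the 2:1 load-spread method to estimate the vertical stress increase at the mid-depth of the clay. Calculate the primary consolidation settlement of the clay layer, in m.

S_c ≈ 0.636 m

Mid-depth of clay below the ground surface: z = 2.2 + 5.6/2 = 5 m.
Total vertical stress at mid-clay: σ_v = 20.5×2.2 + 16.1×2.8 = 90.18 kPa.
Pore pressure: u = 9.81×(5 − 0.053) = 48.53 kPa.
Initial effective stress: σ'_0 = σ_v − u = 90.18 − 48.53 = 41.65 kPa.
Stress increase at mid-clay by the 2:1 spreading method:
Δσ = qBL/((B+z)(L+z)) = 282×3.7×8.7/((3.7+5)(8.7+5)) = 76.161 kPa
Final effective stress: σ'_f = σ'_0 + Δσ = 41.65 + 76.161 = 117.81 kPa.
Normally consolidated clay, so the full stress increment lies on the virgin compression line:
S_c = C_c·H/(1+e₀)·log₁₀(σ'_f/σ'_0) = 0.41×5.6/(1+0.63)×log₁₀(117.81/41.65)
    = 1.4086 × 0.45157 = 0.6361 m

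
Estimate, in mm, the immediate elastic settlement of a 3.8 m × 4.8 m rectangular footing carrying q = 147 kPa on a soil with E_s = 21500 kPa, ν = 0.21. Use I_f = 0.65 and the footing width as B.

S_e ≈ 16.1 mm

Immediate (elastic) settlement: S_e = q·B·(1−ν²)/E_s · I_f.
S_e = 147 × 3.8 × (1 − 0.21²) / 21500 × 0.65
    = 147 × 3.8 × 0.9559 / 21500 × 0.65
    = 0.01614 m = 16.14 mm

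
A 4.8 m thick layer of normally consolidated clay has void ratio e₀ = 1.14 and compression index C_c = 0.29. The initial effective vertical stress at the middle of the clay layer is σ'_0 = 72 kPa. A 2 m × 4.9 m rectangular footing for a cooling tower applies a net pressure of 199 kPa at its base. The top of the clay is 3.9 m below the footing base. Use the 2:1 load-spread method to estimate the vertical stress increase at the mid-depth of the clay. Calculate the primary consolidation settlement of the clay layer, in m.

Mid-depth of clay below the footing base: z = 3.9 + 4.8/2 = 6.3 m.
Stress increase at mid-clay by the 2:1 spreading method:
Δσ = qBL/((B+z)(L+z)) = 199×2×4.9/((2+6.3)(4.9+6.3)) = 20.979 kPa
Final effective stress: σ'_f = σ'_0 + Δσ = 72 + 20.979 = 92.979 kPa.
Normally consolidated clay, so the full stress increment lies on the virgin compression line:
S_c = C_c·H/(1+e₀)·log₁₀(σ'_f/σ'_0) = 0.29×4.8/(1+1.14)×log₁₀(92.979/72)
    = 0.65047 × 0.11105 = 0.07223 m

S_c ≈ 0.0722 m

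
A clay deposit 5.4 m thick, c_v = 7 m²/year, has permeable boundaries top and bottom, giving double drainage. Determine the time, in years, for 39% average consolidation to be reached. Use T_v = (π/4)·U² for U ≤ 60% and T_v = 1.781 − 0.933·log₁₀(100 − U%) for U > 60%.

Drainage path length: H_d = H/2 = 2.7 m (double drainage).
U ≤ 60%: T_v = (π/4)·U² = (π/4)×0.39² = 0.11946.
t = T_v·H_d²/c_v = 0.11946×2.7²/7 = 0.1244 years.

t ≈ 0.124 years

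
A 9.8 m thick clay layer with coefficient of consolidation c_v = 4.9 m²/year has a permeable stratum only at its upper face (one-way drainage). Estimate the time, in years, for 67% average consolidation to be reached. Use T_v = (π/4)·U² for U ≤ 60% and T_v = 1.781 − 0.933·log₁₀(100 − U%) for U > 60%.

Drainage path length: H_d = H = 9.8 m (single drainage).
U > 60%: T_v = 1.781 − 0.933·log₁₀(100 − 67) = 0.36423.
t = T_v·H_d²/c_v = 0.36423×9.8²/4.9 = 7.139 years.

t ≈ 7.14 years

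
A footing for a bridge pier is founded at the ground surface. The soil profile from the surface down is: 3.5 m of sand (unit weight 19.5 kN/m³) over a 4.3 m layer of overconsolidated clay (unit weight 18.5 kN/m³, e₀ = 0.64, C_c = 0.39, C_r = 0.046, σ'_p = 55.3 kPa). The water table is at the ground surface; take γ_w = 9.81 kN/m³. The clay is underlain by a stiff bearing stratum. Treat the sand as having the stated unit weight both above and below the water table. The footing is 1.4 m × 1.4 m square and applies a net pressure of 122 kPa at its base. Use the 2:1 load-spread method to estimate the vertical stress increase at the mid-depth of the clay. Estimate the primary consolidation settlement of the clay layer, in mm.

S_c ≈ 19.3 mm

Mid-depth of clay below the ground surface: z = 3.5 + 4.3/2 = 5.65 m.
Total vertical stress at mid-clay: σ_v = 19.5×3.5 + 18.5×2.15 = 108.03 kPa.
Pore pressure: u = 9.81×(5.65 − 0) = 55.427 kPa.
Initial effective stress: σ'_0 = σ_v − u = 108.03 − 55.427 = 52.603 kPa.
Stress increase at mid-clay by the 2:1 spreading method:
Δσ = qBL/((B+z)(L+z)) = 122×1.4×1.4/((1.4+5.65)(1.4+5.65)) = 4.811 kPa
Final effective stress: σ'_f = 52.603 + 4.811 = 57.414 kPa.
σ'_f = 57.414 > σ'_p = 55.3 kPa, so the stress path crosses the preconsolidation pressure — recompression up to σ'_p, then virgin compression beyond:
S_c = H/(1+e₀)·[C_r·log₁₀(σ'_p/σ'_0) + C_c·log₁₀(σ'_f/σ'_p)]
    = 4.3/1.64 × [0.046×log₁₀(55.3/52.603) + 0.39×log₁₀(57.414/55.3)]
    = 2.622 × [0.00099887 + 0.0063541] = 0.01928 m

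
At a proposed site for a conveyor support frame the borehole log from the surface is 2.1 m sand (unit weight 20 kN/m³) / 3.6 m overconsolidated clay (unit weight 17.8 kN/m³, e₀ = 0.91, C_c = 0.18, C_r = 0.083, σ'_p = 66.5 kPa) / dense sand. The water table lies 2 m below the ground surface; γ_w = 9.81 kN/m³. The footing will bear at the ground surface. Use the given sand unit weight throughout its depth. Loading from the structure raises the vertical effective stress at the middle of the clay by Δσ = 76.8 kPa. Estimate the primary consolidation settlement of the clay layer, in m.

Mid-depth of clay below the ground surface: z = 2.1 + 3.6/2 = 3.9 m.
Total vertical stress at mid-clay: σ_v = 20×2.1 + 17.8×1.8 = 74.04 kPa.
Pore pressure: u = 9.81×(3.9 − 2) = 18.639 kPa.
Initial effective stress: σ'_0 = σ_v − u = 74.04 − 18.639 = 55.401 kPa.
Final effective stress: σ'_f = 55.401 + 76.8 = 132.2 kPa.
σ'_f = 132.2 > σ'_p = 66.5 kPa, so the stress path crosses the preconsolidation pressure — recompression up to σ'_p, then virgin compression beyond:
S_c = H/(1+e₀)·[C_r·log₁₀(σ'_p/σ'_0) + C_c·log₁₀(σ'_f/σ'_p)]
    = 3.6/1.91 × [0.083×log₁₀(66.5/55.401) + 0.18×log₁₀(132.2/66.5)]
    = 1.8848 × [0.0065822 + 0.053714] = 0.1136 m

S_c ≈ 0.114 m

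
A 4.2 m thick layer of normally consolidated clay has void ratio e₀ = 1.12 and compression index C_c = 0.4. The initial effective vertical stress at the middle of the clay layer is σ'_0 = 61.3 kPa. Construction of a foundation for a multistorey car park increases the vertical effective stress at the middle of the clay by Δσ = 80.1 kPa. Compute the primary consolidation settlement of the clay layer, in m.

Final effective stress: σ'_f = σ'_0 + Δσ = 61.3 + 80.1 = 141.4 kPa.
Normally consolidated clay, so the full stress increment lies on the virgin compression line:
S_c = C_c·H/(1+e₀)·log₁₀(σ'_f/σ'_0) = 0.4×4.2/(1+1.12)×log₁₀(141.4/61.3)
    = 0.79245 × 0.36299 = 0.2877 m

S_c ≈ 0.288 m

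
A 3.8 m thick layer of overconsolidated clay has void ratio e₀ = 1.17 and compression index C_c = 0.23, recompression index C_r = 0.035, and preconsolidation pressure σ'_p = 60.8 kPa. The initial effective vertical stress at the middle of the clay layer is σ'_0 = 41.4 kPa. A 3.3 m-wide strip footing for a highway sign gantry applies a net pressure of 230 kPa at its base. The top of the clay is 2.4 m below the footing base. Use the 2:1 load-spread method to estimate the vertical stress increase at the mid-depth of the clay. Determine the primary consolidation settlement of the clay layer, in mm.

S_c ≈ 158 mm

Mid-depth of clay below the footing base: z = 2.4 + 3.8/2 = 4.3 m.
Stress increase at mid-clay by the 2:1 spreading method:
Δσ = qB/(B+z) = 230×3.3/(3.3+4.3) = 99.868 kPa
Final effective stress: σ'_f = 41.4 + 99.868 = 141.27 kPa.
σ'_f = 141.27 > σ'_p = 60.8 kPa, so the stress path crosses the preconsolidation pressure — recompression up to σ'_p, then virgin compression beyond:
S_c = H/(1+e₀)·[C_r·log₁₀(σ'_p/σ'_0) + C_c·log₁₀(σ'_f/σ'_p)]
    = 3.8/2.17 × [0.035×log₁₀(60.8/41.4) + 0.23×log₁₀(141.27/60.8)]
    = 1.7512 × [0.0058416 + 0.084214] = 0.1577 m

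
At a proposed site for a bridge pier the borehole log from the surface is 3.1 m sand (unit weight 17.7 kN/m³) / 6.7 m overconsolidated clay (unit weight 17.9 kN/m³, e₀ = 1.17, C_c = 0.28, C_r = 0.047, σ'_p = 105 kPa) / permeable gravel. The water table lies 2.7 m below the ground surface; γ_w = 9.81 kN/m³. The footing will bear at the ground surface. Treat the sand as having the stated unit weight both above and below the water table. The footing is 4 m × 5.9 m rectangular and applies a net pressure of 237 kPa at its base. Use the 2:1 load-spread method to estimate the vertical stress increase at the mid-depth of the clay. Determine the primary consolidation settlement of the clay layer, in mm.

Mid-depth of clay below the ground surface: z = 3.1 + 6.7/2 = 6.45 m.
Total vertical stress at mid-clay: σ_v = 17.7×3.1 + 17.9×3.35 = 114.83 kPa.
Pore pressure: u = 9.81×(6.45 − 2.7) = 36.788 kPa.
Initial effective stress: σ'_0 = σ_v − u = 114.83 − 36.788 = 78.042 kPa.
Stress increase at mid-clay by the 2:1 spreading method:
Δσ = qBL/((B+z)(L+z)) = 237×4×5.9/((4+6.45)(5.9+6.45)) = 43.339 kPa
Final effective stress: σ'_f = 78.042 + 43.339 = 121.38 kPa.
σ'_f = 121.38 > σ'_p = 105 kPa, so the stress path crosses the preconsolidation pressure — recompression up to σ'_p, then virgin compression beyond:
S_c = H/(1+e₀)·[C_r·log₁₀(σ'_p/σ'_0) + C_c·log₁₀(σ'_f/σ'_p)]
    = 6.7/2.17 × [0.047×log₁₀(105/78.042) + 0.28×log₁₀(121.38/105)]
    = 3.0876 × [0.0060565 + 0.017628] = 0.07313 m

S_c ≈ 73.1 mm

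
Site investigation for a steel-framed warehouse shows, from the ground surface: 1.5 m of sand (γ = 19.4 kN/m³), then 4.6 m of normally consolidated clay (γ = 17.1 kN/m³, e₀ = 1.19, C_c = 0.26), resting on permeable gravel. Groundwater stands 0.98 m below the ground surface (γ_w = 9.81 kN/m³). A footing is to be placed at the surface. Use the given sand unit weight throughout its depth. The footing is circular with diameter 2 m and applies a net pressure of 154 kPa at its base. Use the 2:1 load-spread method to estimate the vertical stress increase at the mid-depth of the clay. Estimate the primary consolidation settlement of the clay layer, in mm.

Mid-depth of clay below the ground surface: z = 1.5 + 4.6/2 = 3.8 m.
Total vertical stress at mid-clay: σ_v = 19.4×1.5 + 17.1×2.3 = 68.43 kPa.
Pore pressure: u = 9.81×(3.8 − 0.98) = 27.664 kPa.
Initial effective stress: σ'_0 = σ_v − u = 68.43 − 27.664 = 40.766 kPa.
Stress increase at mid-clay by the 2:1 spreading method:
Δσ ≈ qD²/(D+z)² = 154×2²/(2+3.8)² = 18.312 kPa
Final effective stress: σ'_f = σ'_0 + Δσ = 40.766 + 18.312 = 59.078 kPa.
Normally consolidated clay, so the full stress increment lies on the virgin compression line:
S_c = C_c·H/(1+e₀)·log₁₀(σ'_f/σ'_0) = 0.26×4.6/(1+1.19)×log₁₀(59.078/40.766)
    = 0.54612 × 0.16113 = 0.088 m

S_c ≈ 88 mm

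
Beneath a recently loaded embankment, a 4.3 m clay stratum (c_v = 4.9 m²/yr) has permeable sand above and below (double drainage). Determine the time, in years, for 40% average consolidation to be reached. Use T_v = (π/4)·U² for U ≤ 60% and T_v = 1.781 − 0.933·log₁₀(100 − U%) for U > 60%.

Drainage path length: H_d = H/2 = 2.15 m (double drainage).
U ≤ 60%: T_v = (π/4)·U² = (π/4)×0.4² = 0.12566.
t = T_v·H_d²/c_v = 0.12566×2.15²/4.9 = 0.1185 years.

t ≈ 0.119 years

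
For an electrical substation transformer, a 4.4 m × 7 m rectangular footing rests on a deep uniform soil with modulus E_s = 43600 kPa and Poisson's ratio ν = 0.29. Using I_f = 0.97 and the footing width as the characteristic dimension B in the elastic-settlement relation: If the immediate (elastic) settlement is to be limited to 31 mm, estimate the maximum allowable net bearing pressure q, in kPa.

S_e = q·B·(1−ν²)/E_s · I_f  ⇒  q = S_e·E_s / (B·(1−ν²)·I_f).
q = 0.031 × 43600 / (4.4 × 0.9159 × 0.97) = 345.8 kPa

q ≈ 346 kPa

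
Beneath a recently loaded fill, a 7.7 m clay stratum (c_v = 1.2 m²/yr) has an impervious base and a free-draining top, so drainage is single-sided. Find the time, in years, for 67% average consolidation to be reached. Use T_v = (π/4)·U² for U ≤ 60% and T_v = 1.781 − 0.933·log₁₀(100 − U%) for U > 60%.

Drainage path length: H_d = H = 7.7 m (single drainage).
U > 60%: T_v = 1.781 − 0.933·log₁₀(100 − 67) = 0.36423.
t = T_v·H_d²/c_v = 0.36423×7.7²/1.2 = 18 years.

t ≈ 18 years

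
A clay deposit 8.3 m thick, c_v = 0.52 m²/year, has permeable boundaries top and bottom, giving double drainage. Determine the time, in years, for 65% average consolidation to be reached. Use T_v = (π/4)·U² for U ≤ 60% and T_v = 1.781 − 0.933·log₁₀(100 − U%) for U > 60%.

Drainage path length: H_d = H/2 = 4.15 m (double drainage).
U > 60%: T_v = 1.781 − 0.933·log₁₀(100 − 65) = 0.34038.
t = T_v·H_d²/c_v = 0.34038×4.15²/0.52 = 11.27 years.

t ≈ 11.3 years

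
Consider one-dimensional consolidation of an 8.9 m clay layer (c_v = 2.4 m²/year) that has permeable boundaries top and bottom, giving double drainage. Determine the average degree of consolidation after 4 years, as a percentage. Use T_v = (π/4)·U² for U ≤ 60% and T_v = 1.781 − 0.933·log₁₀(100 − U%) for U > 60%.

Drainage path length: H_d = H/2 = 4.45 m (double drainage).
T_v = c_v·t/H_d² = 2.4×4/4.45² = 0.48479.
T_v = 0.48479 corresponds to the U > 60% branch:
U = 1 − 10^((1.781 − T_v)/0.933)/100 = 0.7549

U ≈ 75.5 %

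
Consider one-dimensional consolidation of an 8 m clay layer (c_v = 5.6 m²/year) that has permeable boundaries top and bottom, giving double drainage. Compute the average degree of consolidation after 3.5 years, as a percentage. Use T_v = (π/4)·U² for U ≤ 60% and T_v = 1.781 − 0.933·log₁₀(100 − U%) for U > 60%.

U ≈ 96.1 %

Drainage path length: H_d = H/2 = 4 m (double drainage).
T_v = c_v·t/H_d² = 5.6×3.5/4² = 1.225.
T_v = 1.225 corresponds to the U > 60% branch:
U = 1 − 10^((1.781 − T_v)/0.933)/100 = 0.9606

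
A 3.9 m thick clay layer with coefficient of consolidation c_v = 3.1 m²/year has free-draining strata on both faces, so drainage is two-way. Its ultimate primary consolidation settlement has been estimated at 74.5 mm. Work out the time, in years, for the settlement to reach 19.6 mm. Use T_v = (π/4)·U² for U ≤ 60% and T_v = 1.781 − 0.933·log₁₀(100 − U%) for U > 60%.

t ≈ 0.0667 years

Drainage path length: H_d = H/2 = 1.95 m (double drainage).
U = S(t)/S_ult = 19.6/74.5 = 0.2631.
U ≤ 60%: T_v = (π/4)·U² = (π/4)×0.26309² = 0.054361.
t = T_v·H_d²/c_v = 0.054361×1.95²/3.1 = 0.06668 years.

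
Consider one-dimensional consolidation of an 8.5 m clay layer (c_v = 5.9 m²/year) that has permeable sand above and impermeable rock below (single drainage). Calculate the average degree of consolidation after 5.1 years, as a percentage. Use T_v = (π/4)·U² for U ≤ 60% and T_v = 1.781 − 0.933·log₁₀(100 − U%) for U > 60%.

Drainage path length: H_d = H = 8.5 m (single drainage).
T_v = c_v·t/H_d² = 5.9×5.1/8.5² = 0.41647.
T_v = 0.41647 corresponds to the U > 60% branch:
U = 1 − 10^((1.781 − T_v)/0.933)/100 = 0.7099

U ≈ 71 %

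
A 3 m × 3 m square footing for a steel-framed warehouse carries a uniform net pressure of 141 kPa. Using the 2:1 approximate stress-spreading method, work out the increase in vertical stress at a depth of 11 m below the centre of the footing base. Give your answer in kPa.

Δσ_z ≈ 6.47 kPa

By the 2:1 method the load spreads at 1 horizontal : 2 vertical, so at depth z the loaded area has grown by z in each plan dimension:
Δσ = qBL/((B+z)(L+z)) = 141×3×3/((3+11)(3+11)) = 6.4745 kPa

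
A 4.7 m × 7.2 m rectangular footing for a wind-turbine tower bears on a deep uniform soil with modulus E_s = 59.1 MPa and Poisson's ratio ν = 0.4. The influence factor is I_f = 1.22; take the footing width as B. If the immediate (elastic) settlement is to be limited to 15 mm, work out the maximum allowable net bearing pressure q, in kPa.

E_s = 59.1 MPa = 59100 kPa.
S_e = q·B·(1−ν²)/E_s · I_f  ⇒  q = S_e·E_s / (B·(1−ν²)·I_f).
q = 0.015 × 59100 / (4.7 × 0.84 × 1.22) = 184.1 kPa

q ≈ 184 kPa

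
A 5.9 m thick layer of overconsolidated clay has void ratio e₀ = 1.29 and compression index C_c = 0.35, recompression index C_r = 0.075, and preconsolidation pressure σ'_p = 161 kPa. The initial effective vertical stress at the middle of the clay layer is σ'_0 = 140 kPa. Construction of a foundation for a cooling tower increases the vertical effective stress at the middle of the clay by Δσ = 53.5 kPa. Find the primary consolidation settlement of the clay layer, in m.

Final effective stress: σ'_f = 140 + 53.5 = 193.5 kPa.
σ'_f = 193.5 > σ'_p = 161 kPa, so the stress path crosses the preconsolidation pressure — recompression up to σ'_p, then virgin compression beyond:
S_c = H/(1+e₀)·[C_r·log₁₀(σ'_p/σ'_0) + C_c·log₁₀(σ'_f/σ'_p)]
    = 5.9/2.29 × [0.075×log₁₀(161/140) + 0.35×log₁₀(193.5/161)]
    = 2.5764 × [0.0045523 + 0.027949] = 0.08374 m

S_c ≈ 0.0837 m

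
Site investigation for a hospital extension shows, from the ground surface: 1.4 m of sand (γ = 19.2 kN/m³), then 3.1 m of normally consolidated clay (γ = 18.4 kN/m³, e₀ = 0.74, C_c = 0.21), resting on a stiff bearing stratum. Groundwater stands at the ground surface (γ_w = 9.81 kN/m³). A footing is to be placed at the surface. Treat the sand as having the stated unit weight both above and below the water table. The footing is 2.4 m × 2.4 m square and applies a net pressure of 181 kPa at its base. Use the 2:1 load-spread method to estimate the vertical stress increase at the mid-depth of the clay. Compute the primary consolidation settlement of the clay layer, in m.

S_c ≈ 0.141 m

Mid-depth of clay below the ground surface: z = 1.4 + 3.1/2 = 2.95 m.
Total vertical stress at mid-clay: σ_v = 19.2×1.4 + 18.4×1.55 = 55.4 kPa.
Pore pressure: u = 9.81×(2.95 − 0) = 28.94 kPa.
Initial effective stress: σ'_0 = σ_v − u = 55.4 − 28.94 = 26.46 kPa.
Stress increase at mid-clay by the 2:1 spreading method:
Δσ = qBL/((B+z)(L+z)) = 181×2.4×2.4/((2.4+2.95)(2.4+2.95)) = 36.424 kPa
Final effective stress: σ'_f = σ'_0 + Δσ = 26.46 + 36.424 = 62.884 kPa.
Normally consolidated clay, so the full stress increment lies on the virgin compression line:
S_c = C_c·H/(1+e₀)·log₁₀(σ'_f/σ'_0) = 0.21×3.1/(1+0.74)×log₁₀(62.884/26.46)
    = 0.37414 × 0.37595 = 0.1407 m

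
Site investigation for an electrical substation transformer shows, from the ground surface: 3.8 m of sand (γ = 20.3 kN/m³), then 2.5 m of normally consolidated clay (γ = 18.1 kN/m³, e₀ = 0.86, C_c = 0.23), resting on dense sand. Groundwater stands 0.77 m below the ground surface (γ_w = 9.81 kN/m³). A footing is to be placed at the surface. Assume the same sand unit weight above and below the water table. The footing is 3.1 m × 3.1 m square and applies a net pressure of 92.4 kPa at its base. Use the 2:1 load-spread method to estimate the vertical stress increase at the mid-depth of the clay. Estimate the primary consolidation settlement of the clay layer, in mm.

S_c ≈ 27.9 mm

Mid-depth of clay below the ground surface: z = 3.8 + 2.5/2 = 5.05 m.
Total vertical stress at mid-clay: σ_v = 20.3×3.8 + 18.1×1.25 = 99.765 kPa.
Pore pressure: u = 9.81×(5.05 − 0.77) = 41.987 kPa.
Initial effective stress: σ'_0 = σ_v − u = 99.765 − 41.987 = 57.778 kPa.
Stress increase at mid-clay by the 2:1 spreading method:
Δσ = qBL/((B+z)(L+z)) = 92.4×3.1×3.1/((3.1+5.05)(3.1+5.05)) = 13.368 kPa
Final effective stress: σ'_f = σ'_0 + Δσ = 57.778 + 13.368 = 71.146 kPa.
Normally consolidated clay, so the full stress increment lies on the virgin compression line:
S_c = C_c·H/(1+e₀)·log₁₀(σ'_f/σ'_0) = 0.23×2.5/(1+0.86)×log₁₀(71.146/57.778)
    = 0.30914 × 0.090388 = 0.02794 m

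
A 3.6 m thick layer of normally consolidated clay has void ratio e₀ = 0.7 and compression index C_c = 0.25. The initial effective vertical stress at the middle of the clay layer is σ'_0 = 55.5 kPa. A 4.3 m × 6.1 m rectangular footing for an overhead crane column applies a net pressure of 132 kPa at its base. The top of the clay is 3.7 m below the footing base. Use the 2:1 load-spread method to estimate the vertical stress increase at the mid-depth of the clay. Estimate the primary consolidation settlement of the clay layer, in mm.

Mid-depth of clay below the footing base: z = 3.7 + 3.6/2 = 5.5 m.
Stress increase at mid-clay by the 2:1 spreading method:
Δσ = qBL/((B+z)(L+z)) = 132×4.3×6.1/((4.3+5.5)(6.1+5.5)) = 30.457 kPa
Final effective stress: σ'_f = σ'_0 + Δσ = 55.5 + 30.457 = 85.957 kPa.
Normally consolidated clay, so the full stress increment lies on the virgin compression line:
S_c = C_c·H/(1+e₀)·log₁₀(σ'_f/σ'_0) = 0.25×3.6/(1+0.7)×log₁₀(85.957/55.5)
    = 0.52941 × 0.18999 = 0.1006 m

S_c ≈ 101 mm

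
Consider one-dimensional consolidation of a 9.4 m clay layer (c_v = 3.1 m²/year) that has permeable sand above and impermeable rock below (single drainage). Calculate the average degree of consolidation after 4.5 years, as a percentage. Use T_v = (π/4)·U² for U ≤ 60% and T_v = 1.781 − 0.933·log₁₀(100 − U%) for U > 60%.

Drainage path length: H_d = H = 9.4 m (single drainage).
T_v = c_v·t/H_d² = 3.1×4.5/9.4² = 0.15788.
T_v = 0.15788 corresponds to the U ≤ 60% branch:
U = √(4T_v/π) = 0.4484

U ≈ 44.8 %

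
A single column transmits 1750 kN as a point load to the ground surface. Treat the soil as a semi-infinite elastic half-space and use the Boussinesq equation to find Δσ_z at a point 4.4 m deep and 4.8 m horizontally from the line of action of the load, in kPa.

Boussinesq vertical stress below a point load on an elastic half-space:
Δσ_z = 3P/(2πz²) · [1 + (r/z)²]^(−5/2)
r/z = 4.8/4.4 = 1.0909; [1+(r/z)²]^(−5/2) = 0.14088.
Δσ_z = 3×1750/(2π×4.4²) × 0.14088 = 43.159 × 0.14088 = 6.08 kPa

Δσ_z ≈ 6.08 kPa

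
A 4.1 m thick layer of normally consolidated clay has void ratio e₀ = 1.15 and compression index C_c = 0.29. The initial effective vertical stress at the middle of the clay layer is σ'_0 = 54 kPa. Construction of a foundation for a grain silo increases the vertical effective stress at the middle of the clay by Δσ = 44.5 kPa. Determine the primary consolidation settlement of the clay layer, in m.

S_c ≈ 0.144 m

Final effective stress: σ'_f = σ'_0 + Δσ = 54 + 44.5 = 98.5 kPa.
Normally consolidated clay, so the full stress increment lies on the virgin compression line:
S_c = C_c·H/(1+e₀)·log₁₀(σ'_f/σ'_0) = 0.29×4.1/(1+1.15)×log₁₀(98.5/54)
    = 0.55302 × 0.26104 = 0.1444 m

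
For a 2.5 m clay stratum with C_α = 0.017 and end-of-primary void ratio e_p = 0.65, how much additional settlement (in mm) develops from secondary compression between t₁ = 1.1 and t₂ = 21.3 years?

Secondary compression: S_s = C_α·H/(1+e_p)·log₁₀(t₂/t₁)
S_s = 0.017×2.5/(1+0.65)×log₁₀(21.3/1.1)
    = 0.02576 × 1.287 = 0.03315 m

S_s ≈ 33.1 mm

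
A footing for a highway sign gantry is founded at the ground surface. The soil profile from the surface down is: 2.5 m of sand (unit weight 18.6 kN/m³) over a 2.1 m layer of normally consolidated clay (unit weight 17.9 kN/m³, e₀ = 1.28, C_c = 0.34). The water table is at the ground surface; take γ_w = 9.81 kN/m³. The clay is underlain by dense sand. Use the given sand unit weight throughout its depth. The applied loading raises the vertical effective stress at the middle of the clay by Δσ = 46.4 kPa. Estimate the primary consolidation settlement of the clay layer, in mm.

Mid-depth of clay below the ground surface: z = 2.5 + 2.1/2 = 3.55 m.
Total vertical stress at mid-clay: σ_v = 18.6×2.5 + 17.9×1.05 = 65.295 kPa.
Pore pressure: u = 9.81×(3.55 − 0) = 34.825 kPa.
Initial effective stress: σ'_0 = σ_v − u = 65.295 − 34.825 = 30.47 kPa.
Final effective stress: σ'_f = σ'_0 + Δσ = 30.47 + 46.4 = 76.87 kPa.
Normally consolidated clay, so the full stress increment lies on the virgin compression line:
S_c = C_c·H/(1+e₀)·log₁₀(σ'_f/σ'_0) = 0.34×2.1/(1+1.28)×log₁₀(76.87/30.47)
    = 0.31316 × 0.40188 = 0.1259 m

S_c ≈ 126 mm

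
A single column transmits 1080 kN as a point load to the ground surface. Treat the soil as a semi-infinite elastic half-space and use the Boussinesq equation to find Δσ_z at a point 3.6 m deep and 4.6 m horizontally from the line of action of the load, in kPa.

Boussinesq vertical stress below a point load on an elastic half-space:
Δσ_z = 3P/(2πz²) · [1 + (r/z)²]^(−5/2)
r/z = 4.6/3.6 = 1.2778; [1+(r/z)²]^(−5/2) = 0.088918.
Δσ_z = 3×1080/(2π×3.6²) × 0.088918 = 39.789 × 0.088918 = 3.538 kPa

Δσ_z ≈ 3.54 kPa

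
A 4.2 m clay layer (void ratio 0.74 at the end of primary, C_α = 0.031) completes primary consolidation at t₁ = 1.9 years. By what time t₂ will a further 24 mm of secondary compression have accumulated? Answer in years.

S_s = C_α·H/(1+e_p)·log₁₀(t₂/t₁) ⇒ log₁₀(t₂/t₁) = S_s·(1+e_p)/(C_α·H).
log₁₀(t₂/t₁) = 0.024 × (1+0.74) / (0.031×4.2) = 0.3207
t₂ = t₁ × 10^0.3207 = 1.9 × 2.093 = 3.976 years

t₂ ≈ 3.98 years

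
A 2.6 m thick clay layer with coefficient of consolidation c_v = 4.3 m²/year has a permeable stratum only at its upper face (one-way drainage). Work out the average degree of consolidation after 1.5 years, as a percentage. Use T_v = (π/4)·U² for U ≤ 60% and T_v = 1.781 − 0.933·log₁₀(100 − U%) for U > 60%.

Drainage path length: H_d = H = 2.6 m (single drainage).
T_v = c_v·t/H_d² = 4.3×1.5/2.6² = 0.95414.
T_v = 0.95414 corresponds to the U > 60% branch:
U = 1 − 10^((1.781 − T_v)/0.933)/100 = 0.923

U ≈ 92.3 %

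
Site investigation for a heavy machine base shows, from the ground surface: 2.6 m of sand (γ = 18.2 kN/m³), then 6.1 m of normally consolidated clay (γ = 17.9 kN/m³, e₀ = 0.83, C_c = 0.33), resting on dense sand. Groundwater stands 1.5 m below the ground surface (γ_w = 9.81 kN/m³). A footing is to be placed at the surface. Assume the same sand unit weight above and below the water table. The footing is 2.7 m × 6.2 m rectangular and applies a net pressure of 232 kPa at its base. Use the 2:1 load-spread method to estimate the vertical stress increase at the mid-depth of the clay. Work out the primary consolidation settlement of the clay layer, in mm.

S_c ≈ 237 mm

Mid-depth of clay below the ground surface: z = 2.6 + 6.1/2 = 5.65 m.
Total vertical stress at mid-clay: σ_v = 18.2×2.6 + 17.9×3.05 = 101.91 kPa.
Pore pressure: u = 9.81×(5.65 − 1.5) = 40.712 kPa.
Initial effective stress: σ'_0 = σ_v − u = 101.91 − 40.712 = 61.198 kPa.
Stress increase at mid-clay by the 2:1 spreading method:
Δσ = qBL/((B+z)(L+z)) = 232×2.7×6.2/((2.7+5.65)(6.2+5.65)) = 39.25 kPa
Final effective stress: σ'_f = σ'_0 + Δσ = 61.198 + 39.25 = 100.45 kPa.
Normally consolidated clay, so the full stress increment lies on the virgin compression line:
S_c = C_c·H/(1+e₀)·log₁₀(σ'_f/σ'_0) = 0.33×6.1/(1+0.83)×log₁₀(100.45/61.198)
    = 1.1 × 0.21521 = 0.2367 m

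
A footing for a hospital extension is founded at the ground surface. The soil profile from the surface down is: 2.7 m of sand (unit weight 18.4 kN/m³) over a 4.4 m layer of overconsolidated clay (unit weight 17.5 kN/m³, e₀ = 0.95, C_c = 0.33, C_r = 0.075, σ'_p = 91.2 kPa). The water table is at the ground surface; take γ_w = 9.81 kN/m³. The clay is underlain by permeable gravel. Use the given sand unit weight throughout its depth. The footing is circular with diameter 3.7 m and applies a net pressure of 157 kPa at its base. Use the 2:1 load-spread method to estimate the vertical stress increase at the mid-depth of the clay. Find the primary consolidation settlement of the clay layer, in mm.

Mid-depth of clay below the ground surface: z = 2.7 + 4.4/2 = 4.9 m.
Total vertical stress at mid-clay: σ_v = 18.4×2.7 + 17.5×2.2 = 88.18 kPa.
Pore pressure: u = 9.81×(4.9 − 0) = 48.069 kPa.
Initial effective stress: σ'_0 = σ_v − u = 88.18 − 48.069 = 40.111 kPa.
Stress increase at mid-clay by the 2:1 spreading method:
Δσ ≈ qD²/(D+z)² = 157×3.7²/(3.7+4.9)² = 29.061 kPa
Final effective stress: σ'_f = 40.111 + 29.061 = 69.172 kPa.
σ'_f = 69.172 ≤ σ'_p = 91.2 kPa, so the clay remains overconsolidated and only the recompression index applies:
S_c = C_r·H/(1+e₀)·log₁₀(σ'_f/σ'_0) = 0.075×4.4/1.95×log₁₀(69.172/40.111)
    = 0.16923 × 0.23667 = 0.04005 m

S_c ≈ 40.1 mm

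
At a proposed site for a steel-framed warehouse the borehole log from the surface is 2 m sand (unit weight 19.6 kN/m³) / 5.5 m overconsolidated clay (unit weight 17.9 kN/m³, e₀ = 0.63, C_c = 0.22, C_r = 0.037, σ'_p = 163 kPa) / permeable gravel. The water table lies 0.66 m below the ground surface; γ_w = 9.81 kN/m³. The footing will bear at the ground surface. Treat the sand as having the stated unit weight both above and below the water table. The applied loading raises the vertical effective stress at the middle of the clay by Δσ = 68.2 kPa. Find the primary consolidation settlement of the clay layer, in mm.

S_c ≈ 47.7 mm

Mid-depth of clay below the ground surface: z = 2 + 5.5/2 = 4.75 m.
Total vertical stress at mid-clay: σ_v = 19.6×2 + 17.9×2.75 = 88.425 kPa.
Pore pressure: u = 9.81×(4.75 − 0.66) = 40.123 kPa.
Initial effective stress: σ'_0 = σ_v − u = 88.425 − 40.123 = 48.302 kPa.
Final effective stress: σ'_f = 48.302 + 68.2 = 116.5 kPa.
σ'_f = 116.5 ≤ σ'_p = 163 kPa, so the clay remains overconsolidated and only the recompression index applies:
S_c = C_r·H/(1+e₀)·log₁₀(σ'_f/σ'_0) = 0.037×5.5/1.63×log₁₀(116.5/48.302)
    = 0.12485 × 0.38236 = 0.04774 m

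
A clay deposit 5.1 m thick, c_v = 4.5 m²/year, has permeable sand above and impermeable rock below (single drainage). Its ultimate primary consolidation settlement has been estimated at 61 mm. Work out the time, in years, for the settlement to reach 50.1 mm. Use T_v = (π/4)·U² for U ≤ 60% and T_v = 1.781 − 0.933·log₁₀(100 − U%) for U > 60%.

t ≈ 3.54 years

Drainage path length: H_d = H = 5.1 m (single drainage).
U = S(t)/S_ult = 50.1/61 = 0.8213.
U > 60%: T_v = 1.781 − 0.933·log₁₀(100 − 82.131) = 0.61279.
t = T_v·H_d²/c_v = 0.61279×5.1²/4.5 = 3.542 years.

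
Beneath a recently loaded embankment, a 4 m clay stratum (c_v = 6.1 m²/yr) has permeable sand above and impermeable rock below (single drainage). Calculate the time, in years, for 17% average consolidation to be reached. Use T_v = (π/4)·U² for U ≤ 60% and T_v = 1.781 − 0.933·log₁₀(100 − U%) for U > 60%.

t ≈ 0.0595 years

Drainage path length: H_d = H = 4 m (single drainage).
U ≤ 60%: T_v = (π/4)·U² = (π/4)×0.17² = 0.022698.
t = T_v·H_d²/c_v = 0.022698×4²/6.1 = 0.05954 years.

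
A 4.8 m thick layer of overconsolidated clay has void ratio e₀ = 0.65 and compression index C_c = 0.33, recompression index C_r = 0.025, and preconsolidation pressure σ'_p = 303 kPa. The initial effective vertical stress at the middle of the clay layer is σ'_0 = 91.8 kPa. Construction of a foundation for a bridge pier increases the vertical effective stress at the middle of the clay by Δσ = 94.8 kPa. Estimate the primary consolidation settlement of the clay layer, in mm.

Final effective stress: σ'_f = 91.8 + 94.8 = 186.6 kPa.
σ'_f = 186.6 ≤ σ'_p = 303 kPa, so the clay remains overconsolidated and only the recompression index applies:
S_c = C_r·H/(1+e₀)·log₁₀(σ'_f/σ'_0) = 0.025×4.8/1.65×log₁₀(186.6/91.8)
    = 0.072728 × 0.30807 = 0.02241 m

S_c ≈ 22.4 mm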